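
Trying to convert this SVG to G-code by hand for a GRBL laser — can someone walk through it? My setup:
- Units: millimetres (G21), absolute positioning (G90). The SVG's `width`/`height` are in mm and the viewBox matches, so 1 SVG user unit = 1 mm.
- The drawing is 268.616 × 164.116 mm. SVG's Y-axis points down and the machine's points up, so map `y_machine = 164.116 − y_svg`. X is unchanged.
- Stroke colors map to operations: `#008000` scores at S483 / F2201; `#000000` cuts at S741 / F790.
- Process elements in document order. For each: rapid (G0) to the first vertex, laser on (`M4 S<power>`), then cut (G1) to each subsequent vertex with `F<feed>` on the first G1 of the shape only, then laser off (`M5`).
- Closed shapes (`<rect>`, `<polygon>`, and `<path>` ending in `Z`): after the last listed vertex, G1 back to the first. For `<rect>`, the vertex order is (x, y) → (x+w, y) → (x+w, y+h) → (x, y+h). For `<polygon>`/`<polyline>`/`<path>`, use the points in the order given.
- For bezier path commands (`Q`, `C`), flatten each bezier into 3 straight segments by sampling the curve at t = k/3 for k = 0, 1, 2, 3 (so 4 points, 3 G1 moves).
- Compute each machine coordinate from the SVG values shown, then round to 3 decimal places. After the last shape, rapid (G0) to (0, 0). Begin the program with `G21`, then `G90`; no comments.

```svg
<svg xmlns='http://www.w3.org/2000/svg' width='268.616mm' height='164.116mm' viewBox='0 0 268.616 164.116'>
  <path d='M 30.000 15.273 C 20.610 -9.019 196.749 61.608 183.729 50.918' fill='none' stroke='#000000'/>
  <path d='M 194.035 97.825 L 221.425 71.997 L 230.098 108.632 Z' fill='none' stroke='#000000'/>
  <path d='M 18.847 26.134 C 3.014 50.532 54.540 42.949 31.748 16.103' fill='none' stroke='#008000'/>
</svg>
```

G21
G90
G0 X30.000 Y148.843
M4 S741
G1 X68.576 Y148.023 F790
G1 X147.573 Y123.086
G1 X183.729 Y113.198
M5
G0 X194.035 Y66.291
M4 S741
G1 X221.425 Y92.119 F790
G1 X230.098 Y55.484
G1 X194.035 Y66.291
M5
G0 X18.847 Y137.982
M4 S483
G1 X20.220 Y123.773 F2201
G1 X35.015 Y128.059
G1 X31.748 Y148.013
M5
G0 X0.000 Y0.000

viewBox `0 0 268.616 164.116` with mm width/height → 1 unit = 1 mm. Flip: y_m = 164.116 − y_svg.

**Shape 1** — `<path>` cubic bezier, stroke `#000000` → cut (S741, F790). Control points (SVG): P0=(30.000,15.273), P1=(20.610,-9.019), P2=(196.749,61.608), P3=(183.729,50.918); sampled at t=k/3. Machine vertices: (30.000,148.843) → (68.576,148.023) → (147.573,123.086) → (183.729,113.198). Open path.

**Shape 2** — `<path>` regular polygon, stroke `#000000` → cut (S741, F790). Machine vertices: (194.035,66.291) → (221.425,92.119) → (230.098,55.484) → (194.035,66.291). Closed: final G1 returns to the first vertex.

**Shape 3** — `<path>` cubic bezier, stroke `#008000` → score (S483, F2201). Control points (SVG): P0=(18.847,26.134), P1=(3.014,50.532), P2=(54.540,42.949), P3=(31.748,16.103); sampled at t=k/3. Machine vertices: (18.847,137.982) → (20.220,123.773) → (35.015,128.059) → (31.748,148.013). Open path.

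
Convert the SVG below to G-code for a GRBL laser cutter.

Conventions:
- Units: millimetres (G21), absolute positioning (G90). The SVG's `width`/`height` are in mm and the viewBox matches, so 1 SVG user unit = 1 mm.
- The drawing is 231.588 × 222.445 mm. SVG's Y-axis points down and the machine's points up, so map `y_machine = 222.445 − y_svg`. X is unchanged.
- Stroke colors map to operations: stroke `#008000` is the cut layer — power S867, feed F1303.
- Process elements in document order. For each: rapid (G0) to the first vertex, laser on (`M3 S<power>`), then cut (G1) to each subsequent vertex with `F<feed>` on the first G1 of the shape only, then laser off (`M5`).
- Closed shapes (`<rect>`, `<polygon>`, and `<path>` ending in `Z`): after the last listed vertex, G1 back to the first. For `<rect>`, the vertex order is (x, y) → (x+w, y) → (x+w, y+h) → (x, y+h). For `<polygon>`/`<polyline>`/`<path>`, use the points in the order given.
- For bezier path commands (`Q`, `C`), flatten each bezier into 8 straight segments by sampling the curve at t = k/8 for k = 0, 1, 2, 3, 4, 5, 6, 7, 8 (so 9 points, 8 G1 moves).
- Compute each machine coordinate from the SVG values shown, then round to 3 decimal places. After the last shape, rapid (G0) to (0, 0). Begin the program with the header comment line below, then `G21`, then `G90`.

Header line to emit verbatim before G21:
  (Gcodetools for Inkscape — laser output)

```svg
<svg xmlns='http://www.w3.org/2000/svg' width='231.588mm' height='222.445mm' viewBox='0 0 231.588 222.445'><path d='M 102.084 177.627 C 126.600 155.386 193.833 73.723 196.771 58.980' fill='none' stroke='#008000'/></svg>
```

(Gcodetools for Inkscape — laser output)
G21
G90
G0 X102.084 Y44.818
M3 S867
G1 X113.071 Y55.697 F1303
G1 X126.808 Y70.666
G1 X142.043 Y88.245
G1 X157.519 Y106.953
G1 X171.985 Y125.310
G1 X184.184 Y141.834
G1 X192.864 Y155.046
G1 X196.771 Y163.465
M5
G0 X0.000 Y0.000

viewBox `0 0 231.588 222.445` with mm width/height → 1 unit = 1 mm. Flip: y_m = 222.445 − y_svg.

**Shape 1** — `<path>` cubic bezier, stroke `#008000` → cut (S867, F1303). Control points (SVG): P0=(102.084,177.627), P1=(126.600,155.386), P2=(193.833,73.723), P3=(196.771,58.980); sampled at t=k/8. Machine vertices: (102.084,44.818) → (113.071,55.697) → (126.808,70.666) → (142.043,88.245) → (157.519,106.953) → (171.985,125.310) → (184.184,141.834) → (192.864,155.046) → (196.771,163.465). Open path.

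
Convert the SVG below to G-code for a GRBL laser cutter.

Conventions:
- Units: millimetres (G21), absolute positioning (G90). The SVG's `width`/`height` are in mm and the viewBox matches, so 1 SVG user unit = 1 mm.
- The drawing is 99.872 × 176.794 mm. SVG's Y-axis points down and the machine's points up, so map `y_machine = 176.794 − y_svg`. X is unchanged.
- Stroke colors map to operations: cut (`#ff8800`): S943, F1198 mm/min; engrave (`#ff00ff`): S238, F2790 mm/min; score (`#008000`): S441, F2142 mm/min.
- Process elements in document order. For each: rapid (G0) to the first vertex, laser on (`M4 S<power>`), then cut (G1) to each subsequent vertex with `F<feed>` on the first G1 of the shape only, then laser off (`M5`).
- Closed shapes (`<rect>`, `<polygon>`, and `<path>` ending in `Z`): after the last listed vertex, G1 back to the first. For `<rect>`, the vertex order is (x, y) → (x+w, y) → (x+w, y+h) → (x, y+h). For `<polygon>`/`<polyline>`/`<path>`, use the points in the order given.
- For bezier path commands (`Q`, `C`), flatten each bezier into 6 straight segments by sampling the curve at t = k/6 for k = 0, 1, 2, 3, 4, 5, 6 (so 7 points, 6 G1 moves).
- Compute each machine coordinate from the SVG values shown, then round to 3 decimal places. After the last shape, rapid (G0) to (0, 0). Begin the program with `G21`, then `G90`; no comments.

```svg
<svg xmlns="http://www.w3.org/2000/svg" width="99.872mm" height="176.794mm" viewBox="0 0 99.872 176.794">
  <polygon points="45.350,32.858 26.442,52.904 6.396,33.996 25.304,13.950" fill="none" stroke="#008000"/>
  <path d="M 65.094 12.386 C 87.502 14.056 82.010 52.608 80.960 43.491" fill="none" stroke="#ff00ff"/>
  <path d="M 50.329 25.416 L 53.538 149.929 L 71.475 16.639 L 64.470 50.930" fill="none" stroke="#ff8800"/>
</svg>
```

1 u = 1 mm; y_m = 176.794 − y.

[1] `<polygon>` regular polygon, #008000→score S441 F2142: (45.350,143.936) → (26.442,123.890) → (6.396,142.798) → (25.304,162.844) → (45.350,143.936) (closed)

[2] `<path>` cubic bezier, #ff00ff→engrave S238 F2790: (65.094,164.408) → (74.123,160.891) → (79.400,153.576) → (81.824,144.810) → (82.293,136.944) → (81.705,132.325) → (80.960,133.303)

[3] `<path>` open polyline, #ff8800→cut S943 F1198: (50.329,151.378) → (53.538,26.865) → (71.475,160.155) → (64.470,125.864)

G21
G90
G0 X45.350 Y143.936
M4 S441
G1 X26.442 Y123.890 F2142
G1 X6.396 Y142.798
G1 X25.304 Y162.844
G1 X45.350 Y143.936
M5
G0 X65.094 Y164.408
M4 S238
G1 X74.123 Y160.891 F2790
G1 X79.400 Y153.576
G1 X81.824 Y144.810
G1 X82.293 Y136.944
G1 X81.705 Y132.325
G1 X80.960 Y133.303
M5
G0 X50.329 Y151.378
M4 S943
G1 X53.538 Y26.865 F1198
G1 X71.475 Y160.155
G1 X64.470 Y125.864
M5
G0 X0.000 Y0.000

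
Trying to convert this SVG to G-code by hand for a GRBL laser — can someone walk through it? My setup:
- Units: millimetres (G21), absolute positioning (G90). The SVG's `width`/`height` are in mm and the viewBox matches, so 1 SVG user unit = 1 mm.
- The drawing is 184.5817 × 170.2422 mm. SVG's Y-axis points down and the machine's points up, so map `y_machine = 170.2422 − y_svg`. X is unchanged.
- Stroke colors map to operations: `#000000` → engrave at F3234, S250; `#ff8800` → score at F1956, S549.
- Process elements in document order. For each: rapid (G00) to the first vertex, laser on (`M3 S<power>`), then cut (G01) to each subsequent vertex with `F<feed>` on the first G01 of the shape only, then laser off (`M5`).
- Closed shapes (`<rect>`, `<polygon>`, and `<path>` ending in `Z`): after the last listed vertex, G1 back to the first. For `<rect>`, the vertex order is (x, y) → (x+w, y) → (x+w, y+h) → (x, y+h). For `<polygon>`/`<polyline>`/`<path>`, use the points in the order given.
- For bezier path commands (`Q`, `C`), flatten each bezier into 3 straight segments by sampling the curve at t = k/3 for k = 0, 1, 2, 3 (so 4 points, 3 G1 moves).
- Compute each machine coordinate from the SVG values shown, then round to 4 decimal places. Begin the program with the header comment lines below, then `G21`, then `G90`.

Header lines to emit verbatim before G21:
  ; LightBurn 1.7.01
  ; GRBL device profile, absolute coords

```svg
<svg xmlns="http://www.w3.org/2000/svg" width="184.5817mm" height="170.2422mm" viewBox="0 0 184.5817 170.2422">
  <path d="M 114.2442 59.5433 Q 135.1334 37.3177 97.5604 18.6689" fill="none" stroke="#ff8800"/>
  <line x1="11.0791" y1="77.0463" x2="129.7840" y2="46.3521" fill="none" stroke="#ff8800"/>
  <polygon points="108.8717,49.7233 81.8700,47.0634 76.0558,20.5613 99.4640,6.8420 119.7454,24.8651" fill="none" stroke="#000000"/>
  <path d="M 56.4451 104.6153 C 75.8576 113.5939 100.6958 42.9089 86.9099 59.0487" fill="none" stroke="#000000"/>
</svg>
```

; LightBurn 1.7.01
; GRBL device profile, absolute coords
G21
G90
G00 X114.2442 Y110.6989
M3 S549
G01 X121.6745 Y125.1185 F1956
G01 X116.1133 Y138.7433
G01 X97.5604 Y151.5733
M5
G00 X11.0791 Y93.1959
M3 S549
G01 X129.7840 Y123.8901 F1956
M5
G00 X108.8717 Y120.5189
M3 S250
G01 X81.8700 Y123.1788 F3234
G01 X76.0558 Y149.6809
G01 X99.4640 Y163.4002
G01 X119.7454 Y145.3771
G01 X108.8717 Y120.5189
M5
G00 X56.4451 Y65.6269
M3 S250
G01 X76.0347 Y77.0366 F3234
G01 X89.4526 Y104.5579
G01 X86.9099 Y111.1935
M5

1 u = 1 mm; y_m = 170.2422 − y.

[1] `<path>` quadratic bezier, #ff8800→score S549 F1956: (114.2442,110.6989) → (121.6745,125.1185) → (116.1133,138.7433) → (97.5604,151.5733)

[2] `<line>` line segment, #ff8800→score S549 F1956: (11.0791,93.1959) → (129.7840,123.8901)

[3] `<polygon>` regular polygon, #000000→engrave S250 F3234: (108.8717,120.5189) → (81.8700,123.1788) → (76.0558,149.6809) → (99.4640,163.4002) → (119.7454,145.3771) → (108.8717,120.5189) (closed)

[4] `<path>` cubic bezier, #000000→engrave S250 F3234: (56.4451,65.6269) → (76.0347,77.0366) → (89.4526,104.5579) → (86.9099,111.1935)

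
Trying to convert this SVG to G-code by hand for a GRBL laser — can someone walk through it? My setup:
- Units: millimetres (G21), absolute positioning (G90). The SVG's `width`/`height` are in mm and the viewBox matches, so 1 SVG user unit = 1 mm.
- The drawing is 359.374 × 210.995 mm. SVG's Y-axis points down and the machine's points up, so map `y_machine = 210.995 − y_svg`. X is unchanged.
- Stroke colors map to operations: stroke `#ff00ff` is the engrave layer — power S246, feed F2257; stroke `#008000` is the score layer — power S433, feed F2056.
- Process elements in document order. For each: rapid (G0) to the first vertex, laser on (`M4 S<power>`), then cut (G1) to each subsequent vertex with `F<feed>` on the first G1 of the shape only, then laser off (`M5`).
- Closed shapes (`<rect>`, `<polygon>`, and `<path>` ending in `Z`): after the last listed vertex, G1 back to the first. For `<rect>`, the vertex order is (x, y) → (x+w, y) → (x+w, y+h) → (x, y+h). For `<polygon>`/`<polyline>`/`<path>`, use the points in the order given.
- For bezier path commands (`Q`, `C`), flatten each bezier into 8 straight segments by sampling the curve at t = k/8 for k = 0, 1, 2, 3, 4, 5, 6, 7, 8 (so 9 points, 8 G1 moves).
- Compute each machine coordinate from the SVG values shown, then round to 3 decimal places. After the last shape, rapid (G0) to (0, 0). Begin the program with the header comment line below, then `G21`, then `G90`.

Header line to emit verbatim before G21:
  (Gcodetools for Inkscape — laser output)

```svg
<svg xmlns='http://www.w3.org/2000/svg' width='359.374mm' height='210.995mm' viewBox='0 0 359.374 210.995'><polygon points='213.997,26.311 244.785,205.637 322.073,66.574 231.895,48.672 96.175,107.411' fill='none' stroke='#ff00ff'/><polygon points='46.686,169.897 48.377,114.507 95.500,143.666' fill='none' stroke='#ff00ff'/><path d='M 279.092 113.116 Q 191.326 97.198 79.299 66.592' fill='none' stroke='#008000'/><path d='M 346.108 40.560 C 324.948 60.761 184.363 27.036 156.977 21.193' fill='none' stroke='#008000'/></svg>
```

1 u = 1 mm; y_m = 210.995 − y.

[1] `<polygon>` closed polygon, #ff00ff→engrave S246 F2257: (213.997,184.684) → (244.785,5.358) → (322.073,144.421) → (231.895,162.323) → (96.175,103.584) → (213.997,184.684) (closed)

[2] `<polygon>` regular polygon, #ff00ff→engrave S246 F2257: (46.686,41.098) → (48.377,96.488) → (95.500,67.329) → (46.686,41.098) (closed)

[3] `<path>` quadratic bezier, #008000→score S433 F2056: (279.092,97.879) → (256.771,102.088) → (233.693,106.756) → (209.856,111.883) → (185.261,117.469) → (159.908,123.514) → (133.796,130.018) → (106.927,136.981) → (79.299,144.403)

[4] `<path>` cubic bezier, #008000→score S433 F2056: (346.108,170.435) → (333.029,165.228) → (311.481,164.117) → (284.188,166.145) → (253.877,170.352) → (223.275,175.780) → (195.107,181.470) → (172.099,186.464) → (156.977,189.802)

(Gcodetools for Inkscape — laser output)
G21
G90
G0 X213.997 Y184.684
M4 S246
G1 X244.785 Y5.358 F2257
G1 X322.073 Y144.421
G1 X231.895 Y162.323
G1 X96.175 Y103.584
G1 X213.997 Y184.684
M5
G0 X46.686 Y41.098
M4 S246
G1 X48.377 Y96.488 F2257
G1 X95.500 Y67.329
G1 X46.686 Y41.098
M5
G0 X279.092 Y97.879
M4 S433
G1 X256.771 Y102.088 F2056
G1 X233.693 Y106.756
G1 X209.856 Y111.883
G1 X185.261 Y117.469
G1 X159.908 Y123.514
G1 X133.796 Y130.018
G1 X106.927 Y136.981
G1 X79.299 Y144.403
M5
G0 X346.108 Y170.435
M4 S433
G1 X333.029 Y165.228 F2056
G1 X311.481 Y164.117
G1 X284.188 Y166.145
G1 X253.877 Y170.352
G1 X223.275 Y175.780
G1 X195.107 Y181.470
G1 X172.099 Y186.464
G1 X156.977 Y189.802
M5
G0 X0.000 Y0.000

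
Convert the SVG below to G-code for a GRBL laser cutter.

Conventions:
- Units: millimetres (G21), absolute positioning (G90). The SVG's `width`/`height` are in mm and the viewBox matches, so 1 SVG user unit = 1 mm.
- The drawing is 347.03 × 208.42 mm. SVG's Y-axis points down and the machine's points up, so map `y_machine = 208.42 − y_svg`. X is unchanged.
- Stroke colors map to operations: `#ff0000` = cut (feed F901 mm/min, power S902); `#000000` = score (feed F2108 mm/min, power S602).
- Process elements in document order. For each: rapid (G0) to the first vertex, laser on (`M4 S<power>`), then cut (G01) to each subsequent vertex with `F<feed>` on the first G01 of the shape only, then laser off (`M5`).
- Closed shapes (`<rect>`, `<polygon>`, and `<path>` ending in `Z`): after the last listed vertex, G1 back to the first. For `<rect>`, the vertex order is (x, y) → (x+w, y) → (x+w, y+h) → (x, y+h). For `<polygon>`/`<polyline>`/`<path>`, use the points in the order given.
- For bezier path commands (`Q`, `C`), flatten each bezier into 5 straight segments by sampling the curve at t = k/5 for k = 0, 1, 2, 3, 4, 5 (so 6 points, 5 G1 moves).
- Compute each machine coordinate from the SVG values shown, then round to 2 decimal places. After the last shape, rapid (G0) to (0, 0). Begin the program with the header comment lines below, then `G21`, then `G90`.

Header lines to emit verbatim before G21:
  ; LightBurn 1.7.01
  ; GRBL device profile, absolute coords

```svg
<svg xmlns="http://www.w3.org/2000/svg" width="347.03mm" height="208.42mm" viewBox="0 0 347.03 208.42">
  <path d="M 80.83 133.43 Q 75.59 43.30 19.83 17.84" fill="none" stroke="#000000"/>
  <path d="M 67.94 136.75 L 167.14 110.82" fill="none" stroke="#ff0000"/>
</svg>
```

; LightBurn 1.7.01
; GRBL device profile, absolute coords
G21
G90
G0 X80.83 Y74.99
M4 S602
G01 X76.71 Y108.46 F2108
G01 X68.55 Y136.75
G01 X56.35 Y159.86
G01 X40.11 Y177.81
G01 X19.83 Y190.58
M5
G0 X67.94 Y71.67
M4 S902
G01 X167.14 Y97.60 F901
M5
G0 X0.00 Y0.00

Since the viewBox matches the mm dimensions, user units are millimetres directly. The only transform is the Y-flip y_m = 208.42 − y_svg.

Shape 1 is a quadratic bezier drawn with `<path>`. Its stroke #000000 means score at S602, F2108. After flipping Y the toolpath is (80.83,74.99) → (76.71,108.46) → (68.55,136.75) → (56.35,159.86) → (40.11,177.81) → (19.83,190.58).

Shape 2 is a line segment drawn with `<path>`. Its stroke #ff0000 means cut at S902, F901. After flipping Y the toolpath is (67.94,71.67) → (167.14,97.60).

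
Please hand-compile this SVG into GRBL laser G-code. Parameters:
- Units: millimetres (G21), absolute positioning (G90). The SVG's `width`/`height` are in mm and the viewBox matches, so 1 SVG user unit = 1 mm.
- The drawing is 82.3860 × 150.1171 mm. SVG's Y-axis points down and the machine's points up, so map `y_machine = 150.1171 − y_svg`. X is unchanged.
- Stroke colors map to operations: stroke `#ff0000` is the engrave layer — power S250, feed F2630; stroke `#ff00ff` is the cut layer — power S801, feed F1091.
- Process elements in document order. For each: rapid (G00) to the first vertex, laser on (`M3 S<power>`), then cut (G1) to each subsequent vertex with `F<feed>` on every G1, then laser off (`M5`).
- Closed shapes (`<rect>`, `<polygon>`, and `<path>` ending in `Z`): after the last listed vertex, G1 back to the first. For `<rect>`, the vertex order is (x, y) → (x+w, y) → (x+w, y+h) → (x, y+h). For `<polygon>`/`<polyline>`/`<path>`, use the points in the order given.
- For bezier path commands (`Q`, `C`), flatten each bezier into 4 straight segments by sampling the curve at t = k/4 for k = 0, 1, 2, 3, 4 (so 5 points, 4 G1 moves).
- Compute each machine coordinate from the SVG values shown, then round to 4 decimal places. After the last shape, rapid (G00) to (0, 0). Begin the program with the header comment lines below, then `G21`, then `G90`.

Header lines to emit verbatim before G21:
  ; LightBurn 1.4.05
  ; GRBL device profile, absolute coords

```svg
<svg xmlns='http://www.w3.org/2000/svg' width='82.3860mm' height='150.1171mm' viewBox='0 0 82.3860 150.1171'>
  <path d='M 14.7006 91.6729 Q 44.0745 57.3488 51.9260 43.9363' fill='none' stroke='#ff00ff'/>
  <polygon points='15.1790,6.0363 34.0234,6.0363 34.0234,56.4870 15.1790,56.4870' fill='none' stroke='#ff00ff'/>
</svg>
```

; LightBurn 1.4.05
; GRBL device profile, absolute coords
G21
G90
G00 X14.7006 Y58.4442
M3 S801
G1 X28.0424 Y74.2993 F1091
G1 X38.6939 Y87.5404 F1091
G1 X46.6551 Y98.1676 F1091
G1 X51.9260 Y106.1808 F1091
M5
G00 X15.1790 Y144.0808
M3 S801
G1 X34.0234 Y144.0808 F1091
G1 X34.0234 Y93.6301 F1091
G1 X15.1790 Y93.6301 F1091
G1 X15.1790 Y144.0808 F1091
M5
G00 X0.0000 Y0.0000

Since the viewBox matches the mm dimensions, user units are millimetres directly. The only transform is the Y-flip y_m = 150.1171 − y_svg.

Shape 1 is a quadratic bezier drawn with `<path>`. Its stroke #ff00ff means cut at S801, F1091. After flipping Y the toolpath is (14.7006,58.4442) → (28.0424,74.2993) → (38.6939,87.5404) → (46.6551,98.1676) → (51.9260,106.1808).

Shape 2 is a rectangle drawn with `<polygon>`. Its stroke #ff00ff means cut at S801, F1091. After flipping Y the toolpath is (15.1790,144.0808) → (34.0234,144.0808) → (34.0234,93.6301) → (15.1790,93.6301) → (15.1790,144.0808), returning to the start.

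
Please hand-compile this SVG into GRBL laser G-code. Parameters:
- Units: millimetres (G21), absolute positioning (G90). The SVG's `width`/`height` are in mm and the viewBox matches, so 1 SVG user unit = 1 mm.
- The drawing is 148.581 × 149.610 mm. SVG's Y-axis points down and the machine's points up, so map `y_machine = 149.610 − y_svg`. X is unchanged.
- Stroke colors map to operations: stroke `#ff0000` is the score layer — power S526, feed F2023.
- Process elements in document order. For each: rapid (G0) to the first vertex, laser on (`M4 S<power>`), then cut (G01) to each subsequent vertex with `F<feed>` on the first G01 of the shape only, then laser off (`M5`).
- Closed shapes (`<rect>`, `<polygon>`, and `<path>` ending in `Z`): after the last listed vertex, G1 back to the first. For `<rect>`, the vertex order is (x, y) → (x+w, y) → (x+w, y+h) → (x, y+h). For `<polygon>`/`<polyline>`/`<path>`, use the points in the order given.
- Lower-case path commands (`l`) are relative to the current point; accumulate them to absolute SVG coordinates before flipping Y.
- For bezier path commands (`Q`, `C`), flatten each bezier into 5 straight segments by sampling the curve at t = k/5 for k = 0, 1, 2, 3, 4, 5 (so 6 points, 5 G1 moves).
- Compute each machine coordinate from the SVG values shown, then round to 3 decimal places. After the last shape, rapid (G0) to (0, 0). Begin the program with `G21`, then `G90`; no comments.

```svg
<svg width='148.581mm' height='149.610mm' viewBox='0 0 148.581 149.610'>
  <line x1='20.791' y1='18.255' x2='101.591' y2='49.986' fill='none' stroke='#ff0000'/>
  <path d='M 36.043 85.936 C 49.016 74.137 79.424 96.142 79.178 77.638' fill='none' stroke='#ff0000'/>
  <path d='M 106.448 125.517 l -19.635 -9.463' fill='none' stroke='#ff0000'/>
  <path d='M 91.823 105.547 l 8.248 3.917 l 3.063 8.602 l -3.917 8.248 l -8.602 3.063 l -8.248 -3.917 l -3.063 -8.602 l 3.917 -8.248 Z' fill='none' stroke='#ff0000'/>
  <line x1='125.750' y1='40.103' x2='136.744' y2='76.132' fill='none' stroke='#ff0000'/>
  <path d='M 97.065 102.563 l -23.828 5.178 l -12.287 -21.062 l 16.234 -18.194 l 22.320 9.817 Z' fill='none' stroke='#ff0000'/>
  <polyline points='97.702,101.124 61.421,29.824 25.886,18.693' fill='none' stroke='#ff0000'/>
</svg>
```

G21
G90
G0 X20.791 Y131.355
M4 S526
G01 X101.591 Y99.624 F2023
M5
G0 X36.043 Y63.674
M4 S526
G01 X45.534 Y67.291 F2023
G01 X56.902 Y66.363
G01 X67.837 Y64.455
G01 X76.032 Y65.136
G01 X79.178 Y71.972
M5
G0 X106.448 Y24.093
M4 S526
G01 X86.813 Y33.556 F2023
M5
G0 X91.823 Y44.063
M4 S526
G01 X100.071 Y40.146 F2023
G01 X103.134 Y31.544
G01 X99.217 Y23.296
G01 X90.615 Y20.233
G01 X82.367 Y24.150
G01 X79.304 Y32.752
G01 X83.221 Y41.000
G01 X91.823 Y44.063
M5
G0 X125.750 Y109.507
M4 S526
G01 X136.744 Y73.478 F2023
M5
G0 X97.065 Y47.047
M4 S526
G01 X73.237 Y41.869 F2023
G01 X60.950 Y62.931
G01 X77.184 Y81.125
G01 X99.504 Y71.308
G01 X97.065 Y47.047
M5
G0 X97.702 Y48.486
M4 S526
G01 X61.421 Y119.786 F2023
G01 X25.886 Y130.917
M5
G0 X0.000 Y0.000

viewBox `0 0 148.581 149.610` with mm width/height → 1 unit = 1 mm. Flip: y_m = 149.610 − y_svg.

**Shape 1** — `<line>` line segment, stroke `#ff0000` → score (S526, F2023). Machine vertices: (20.791,131.355) → (101.591,99.624). Open path.

**Shape 2** — `<path>` cubic bezier, stroke `#ff0000` → score (S526, F2023). Control points (SVG): P0=(36.043,85.936), P1=(49.016,74.137), P2=(79.424,96.142), P3=(79.178,77.638); sampled at t=k/5. Machine vertices: (36.043,63.674) → (45.534,67.291) → (56.902,66.363) → (67.837,64.455) → (76.032,65.136) → (79.178,71.972). Open path.

**Shape 3** — `<path>` line segment, stroke `#ff0000` → score (S526, F2023). Machine vertices: (106.448,24.093) → (86.813,33.556). Open path.

**Shape 4** — `<path>` regular polygon, stroke `#ff0000` → score (S526, F2023). Machine vertices: (91.823,44.063) → (100.071,40.146) → (103.134,31.544) → (99.217,23.296) → (90.615,20.233) → (82.367,24.150) → (79.304,32.752) → (83.221,41.000) → (91.823,44.063). Closed: final G1 returns to the first vertex.

**Shape 5** — `<line>` line segment, stroke `#ff0000` → score (S526, F2023). Machine vertices: (125.750,109.507) → (136.744,73.478). Open path.

**Shape 6** — `<path>` regular polygon, stroke `#ff0000` → score (S526, F2023). Machine vertices: (97.065,47.047) → (73.237,41.869) → (60.950,62.931) → (77.184,81.125) → (99.504,71.308) → (97.065,47.047). Closed: final G1 returns to the first vertex.

**Shape 7** — `<polyline>` open polyline, stroke `#ff0000` → score (S526, F2023). Machine vertices: (97.702,48.486) → (61.421,119.786) → (25.886,130.917). Open path.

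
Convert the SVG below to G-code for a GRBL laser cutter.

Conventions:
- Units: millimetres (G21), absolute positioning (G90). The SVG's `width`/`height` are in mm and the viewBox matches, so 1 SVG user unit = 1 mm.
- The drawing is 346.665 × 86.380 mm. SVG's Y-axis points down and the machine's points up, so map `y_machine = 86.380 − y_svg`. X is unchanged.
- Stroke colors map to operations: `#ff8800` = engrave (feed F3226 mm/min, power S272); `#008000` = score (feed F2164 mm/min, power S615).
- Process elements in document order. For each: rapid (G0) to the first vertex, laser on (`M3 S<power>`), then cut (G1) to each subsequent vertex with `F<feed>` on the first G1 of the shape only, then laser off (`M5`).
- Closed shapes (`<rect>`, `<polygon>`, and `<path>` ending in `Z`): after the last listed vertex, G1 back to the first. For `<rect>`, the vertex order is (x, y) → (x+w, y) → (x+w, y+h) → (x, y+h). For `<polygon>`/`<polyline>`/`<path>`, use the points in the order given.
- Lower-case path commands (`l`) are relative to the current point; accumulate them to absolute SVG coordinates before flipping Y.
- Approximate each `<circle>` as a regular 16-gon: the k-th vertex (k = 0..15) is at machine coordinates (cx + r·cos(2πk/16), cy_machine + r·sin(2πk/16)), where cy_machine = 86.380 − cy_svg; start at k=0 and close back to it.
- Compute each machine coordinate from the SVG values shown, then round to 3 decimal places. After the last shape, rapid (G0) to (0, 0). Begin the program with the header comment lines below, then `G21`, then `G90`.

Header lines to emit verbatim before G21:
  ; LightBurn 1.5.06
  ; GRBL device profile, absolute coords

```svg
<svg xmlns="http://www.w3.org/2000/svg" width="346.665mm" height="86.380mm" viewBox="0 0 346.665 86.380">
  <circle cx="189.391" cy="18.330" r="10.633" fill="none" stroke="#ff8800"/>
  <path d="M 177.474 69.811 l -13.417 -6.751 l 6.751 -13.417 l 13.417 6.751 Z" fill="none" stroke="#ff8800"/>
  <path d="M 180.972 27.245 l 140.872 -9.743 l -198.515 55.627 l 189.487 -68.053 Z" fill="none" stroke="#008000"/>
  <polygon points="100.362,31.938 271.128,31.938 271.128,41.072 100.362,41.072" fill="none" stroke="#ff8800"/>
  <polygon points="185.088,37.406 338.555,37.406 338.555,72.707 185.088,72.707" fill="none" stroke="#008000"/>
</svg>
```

; LightBurn 1.5.06
; GRBL device profile, absolute coords
G21
G90
G0 X200.024 Y68.050
M3 S272
G1 X199.215 Y72.119 F3226
G1 X196.910 Y75.569
G1 X193.460 Y77.874
G1 X189.391 Y78.683
G1 X185.322 Y77.874
G1 X181.872 Y75.569
G1 X179.567 Y72.119
G1 X178.758 Y68.050
G1 X179.567 Y63.981
G1 X181.872 Y60.531
G1 X185.322 Y58.226
G1 X189.391 Y57.417
G1 X193.460 Y58.226
G1 X196.910 Y60.531
G1 X199.215 Y63.981
G1 X200.024 Y68.050
M5
G0 X177.474 Y16.569
M3 S272
G1 X164.057 Y23.320 F3226
G1 X170.808 Y36.737
G1 X184.225 Y29.986
G1 X177.474 Y16.569
M5
G0 X180.972 Y59.135
M3 S615
G1 X321.844 Y68.878 F2164
G1 X123.329 Y13.251
G1 X312.816 Y81.304
G1 X180.972 Y59.135
M5
G0 X100.362 Y54.442
M3 S272
G1 X271.128 Y54.442 F3226
G1 X271.128 Y45.308
G1 X100.362 Y45.308
G1 X100.362 Y54.442
M5
G0 X185.088 Y48.974
M3 S615
G1 X338.555 Y48.974 F2164
G1 X338.555 Y13.673
G1 X185.088 Y13.673
G1 X185.088 Y48.974
M5
G0 X0.000 Y0.000

Since the viewBox matches the mm dimensions, user units are millimetres directly. The only transform is the Y-flip y_m = 86.380 − y_svg.

Shape 1 is a circle drawn with `<circle>`. Its stroke #ff8800 means engrave at S272, F3226. After flipping Y the toolpath is (200.024,68.050) → (199.215,72.119) → (196.910,75.569) → (193.460,77.874) → (189.391,78.683) → (185.322,77.874) → (181.872,75.569) → (179.567,72.119) → (178.758,68.050) → (179.567,63.981) → (181.872,60.531) → (185.322,58.226) → (189.391,57.417) → (193.460,58.226) → (196.910,60.531) → (199.215,63.981) → (200.024,68.050), returning to the start.

Shape 2 is a regular polygon drawn with `<path>`. Its stroke #ff8800 means engrave at S272, F3226. After flipping Y the toolpath is (177.474,16.569) → (164.057,23.320) → (170.808,36.737) → (184.225,29.986) → (177.474,16.569), returning to the start.

Shape 3 is a closed polygon drawn with `<path>`. Its stroke #008000 means score at S615, F2164. After flipping Y the toolpath is (180.972,59.135) → (321.844,68.878) → (123.329,13.251) → (312.816,81.304) → (180.972,59.135), returning to the start.

Shape 4 is a rectangle drawn with `<polygon>`. Its stroke #ff8800 means engrave at S272, F3226. After flipping Y the toolpath is (100.362,54.442) → (271.128,54.442) → (271.128,45.308) → (100.362,45.308) → (100.362,54.442), returning to the start.

Shape 5 is a rectangle drawn with `<polygon>`. Its stroke #008000 means score at S615, F2164. After flipping Y the toolpath is (185.088,48.974) → (338.555,48.974) → (338.555,13.673) → (185.088,13.673) → (185.088,48.974), returning to the start.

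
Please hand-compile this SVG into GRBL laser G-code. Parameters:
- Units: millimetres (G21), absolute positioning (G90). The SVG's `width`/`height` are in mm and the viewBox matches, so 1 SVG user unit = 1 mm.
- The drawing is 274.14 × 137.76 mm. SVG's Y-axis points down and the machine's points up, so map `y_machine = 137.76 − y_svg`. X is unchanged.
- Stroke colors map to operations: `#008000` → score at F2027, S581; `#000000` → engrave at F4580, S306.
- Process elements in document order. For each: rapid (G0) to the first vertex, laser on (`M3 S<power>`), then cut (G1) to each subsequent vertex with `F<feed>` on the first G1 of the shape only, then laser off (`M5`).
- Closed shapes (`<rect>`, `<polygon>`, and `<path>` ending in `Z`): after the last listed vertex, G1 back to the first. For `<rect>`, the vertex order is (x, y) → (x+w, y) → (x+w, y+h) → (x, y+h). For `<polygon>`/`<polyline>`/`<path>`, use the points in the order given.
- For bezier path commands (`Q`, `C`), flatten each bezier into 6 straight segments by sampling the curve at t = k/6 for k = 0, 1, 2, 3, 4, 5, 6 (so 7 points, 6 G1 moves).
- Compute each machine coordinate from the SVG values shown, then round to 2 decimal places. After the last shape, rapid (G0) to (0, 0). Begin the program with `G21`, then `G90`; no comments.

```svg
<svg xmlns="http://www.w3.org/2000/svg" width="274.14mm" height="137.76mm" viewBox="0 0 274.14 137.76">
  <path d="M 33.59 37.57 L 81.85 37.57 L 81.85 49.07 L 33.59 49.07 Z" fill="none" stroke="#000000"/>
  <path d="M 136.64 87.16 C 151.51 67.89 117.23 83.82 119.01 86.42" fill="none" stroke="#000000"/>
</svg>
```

Since the viewBox matches the mm dimensions, user units are millimetres directly. The only transform is the Y-flip y_m = 137.76 − y_svg.

Shape 1 is a rectangle drawn with `<path>`. Its stroke #000000 means engrave at S306, F4580. After flipping Y the toolpath is (33.59,100.19) → (81.85,100.19) → (81.85,88.69) → (33.59,88.69) → (33.59,100.19), returning to the start.

Shape 2 is a cubic bezier drawn with `<path>`. Its stroke #000000 means engrave at S306, F4580. After flipping Y the toolpath is (136.64,50.60) → (140.37,57.53) → (138.28,59.93) → (132.73,59.17) → (126.09,56.59) → (120.73,53.53) → (119.01,51.34).

G21
G90
G0 X33.59 Y100.19
M3 S306
G1 X81.85 Y100.19 F4580
G1 X81.85 Y88.69
G1 X33.59 Y88.69
G1 X33.59 Y100.19
M5
G0 X136.64 Y50.60
M3 S306
G1 X140.37 Y57.53 F4580
G1 X138.28 Y59.93
G1 X132.73 Y59.17
G1 X126.09 Y56.59
G1 X120.73 Y53.53
G1 X119.01 Y51.34
M5
G0 X0.00 Y0.00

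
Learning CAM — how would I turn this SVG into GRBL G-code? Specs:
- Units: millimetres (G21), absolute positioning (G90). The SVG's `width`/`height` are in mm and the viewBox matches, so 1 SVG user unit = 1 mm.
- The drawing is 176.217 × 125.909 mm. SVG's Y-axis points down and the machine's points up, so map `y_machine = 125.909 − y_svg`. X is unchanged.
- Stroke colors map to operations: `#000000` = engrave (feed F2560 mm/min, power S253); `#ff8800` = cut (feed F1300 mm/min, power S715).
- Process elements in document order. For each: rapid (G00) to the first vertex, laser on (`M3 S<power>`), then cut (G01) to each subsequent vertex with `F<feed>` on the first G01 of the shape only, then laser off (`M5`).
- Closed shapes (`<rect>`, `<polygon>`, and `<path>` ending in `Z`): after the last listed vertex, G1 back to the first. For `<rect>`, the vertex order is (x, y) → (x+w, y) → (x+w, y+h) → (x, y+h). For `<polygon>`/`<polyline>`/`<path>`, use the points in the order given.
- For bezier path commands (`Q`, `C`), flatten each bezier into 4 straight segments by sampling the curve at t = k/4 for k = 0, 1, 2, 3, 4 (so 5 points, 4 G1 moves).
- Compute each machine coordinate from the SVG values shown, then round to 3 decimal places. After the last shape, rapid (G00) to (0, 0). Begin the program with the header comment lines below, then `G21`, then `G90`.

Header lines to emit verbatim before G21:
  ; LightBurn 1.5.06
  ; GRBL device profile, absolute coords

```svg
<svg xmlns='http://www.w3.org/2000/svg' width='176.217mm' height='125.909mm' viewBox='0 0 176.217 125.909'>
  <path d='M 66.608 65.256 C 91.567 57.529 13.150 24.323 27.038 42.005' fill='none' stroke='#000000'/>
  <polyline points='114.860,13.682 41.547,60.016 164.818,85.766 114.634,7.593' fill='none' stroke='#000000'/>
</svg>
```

1 u = 1 mm; y_m = 125.909 − y.

[1] `<path>` cubic bezier, #000000→engrave S253 F2560: (66.608,60.653) → (69.002,70.032) → (50.975,81.807) → (30.872,88.817) → (27.038,83.904)

[2] `<polyline>` open polyline, #000000→engrave S253 F2560: (114.860,112.227) → (41.547,65.893) → (164.818,40.143) → (114.634,118.316)

; LightBurn 1.5.06
; GRBL device profile, absolute coords
G21
G90
G00 X66.608 Y60.653
M3 S253
G01 X69.002 Y70.032 F2560
G01 X50.975 Y81.807
G01 X30.872 Y88.817
G01 X27.038 Y83.904
M5
G00 X114.860 Y112.227
M3 S253
G01 X41.547 Y65.893 F2560
G01 X164.818 Y40.143
G01 X114.634 Y118.316
M5
G00 X0.000 Y0.000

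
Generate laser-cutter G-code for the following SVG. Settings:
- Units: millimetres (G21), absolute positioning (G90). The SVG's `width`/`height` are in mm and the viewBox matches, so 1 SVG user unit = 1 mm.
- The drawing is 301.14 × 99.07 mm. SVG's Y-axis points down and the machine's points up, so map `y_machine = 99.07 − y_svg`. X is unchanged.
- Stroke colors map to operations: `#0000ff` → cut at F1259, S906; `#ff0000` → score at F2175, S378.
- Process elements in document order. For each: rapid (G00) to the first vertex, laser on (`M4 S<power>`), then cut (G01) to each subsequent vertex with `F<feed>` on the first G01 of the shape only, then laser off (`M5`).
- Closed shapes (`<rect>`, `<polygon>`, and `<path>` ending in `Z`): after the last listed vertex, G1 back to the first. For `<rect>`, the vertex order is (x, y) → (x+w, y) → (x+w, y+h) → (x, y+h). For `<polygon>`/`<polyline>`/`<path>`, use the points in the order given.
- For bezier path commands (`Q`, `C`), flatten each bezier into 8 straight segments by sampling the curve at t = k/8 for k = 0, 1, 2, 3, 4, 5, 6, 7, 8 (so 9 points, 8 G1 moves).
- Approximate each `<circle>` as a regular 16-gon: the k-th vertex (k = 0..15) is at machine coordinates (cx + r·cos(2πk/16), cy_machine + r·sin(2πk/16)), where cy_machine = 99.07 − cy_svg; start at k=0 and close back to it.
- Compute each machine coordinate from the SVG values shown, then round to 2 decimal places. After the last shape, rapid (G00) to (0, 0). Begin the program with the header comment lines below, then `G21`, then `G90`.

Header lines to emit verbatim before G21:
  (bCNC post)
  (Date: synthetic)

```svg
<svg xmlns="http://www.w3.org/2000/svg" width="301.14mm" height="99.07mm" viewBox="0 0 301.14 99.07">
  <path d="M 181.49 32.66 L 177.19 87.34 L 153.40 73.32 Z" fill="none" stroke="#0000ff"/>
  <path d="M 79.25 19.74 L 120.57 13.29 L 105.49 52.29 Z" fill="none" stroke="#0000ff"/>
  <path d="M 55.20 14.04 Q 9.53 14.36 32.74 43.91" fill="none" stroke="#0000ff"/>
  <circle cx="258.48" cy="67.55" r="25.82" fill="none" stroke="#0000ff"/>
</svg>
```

(bCNC post)
(Date: synthetic)
G21
G90
G00 X181.49 Y66.41
M4 S906
G01 X177.19 Y11.73 F1259
G01 X153.40 Y25.75
G01 X181.49 Y66.41
M5
G00 X79.25 Y79.33
M4 S906
G01 X120.57 Y85.78 F1259
G01 X105.49 Y46.78
G01 X79.25 Y79.33
M5
G00 X55.20 Y85.03
M4 S906
G01 X44.86 Y84.49 F1259
G01 X36.67 Y83.04
G01 X30.63 Y80.68
G01 X26.75 Y77.40
G01 X25.02 Y73.21
G01 X25.44 Y68.11
G01 X28.01 Y62.09
G01 X32.74 Y55.16
M5
G00 X284.30 Y31.52
M4 S906
G01 X282.33 Y41.40 F1259
G01 X276.74 Y49.78
G01 X268.36 Y55.37
G01 X258.48 Y57.34
G01 X248.60 Y55.37
G01 X240.22 Y49.78
G01 X234.63 Y41.40
G01 X232.66 Y31.52
G01 X234.63 Y21.64
G01 X240.22 Y13.26
G01 X248.60 Y7.67
G01 X258.48 Y5.70
G01 X268.36 Y7.67
G01 X276.74 Y13.26
G01 X282.33 Y21.64
G01 X284.30 Y31.52
M5
G00 X0.00 Y0.00

1 u = 1 mm; y_m = 99.07 − y.

[1] `<path>` closed polygon, #0000ff→cut S906 F1259: (181.49,66.41) → (177.19,11.73) → (153.40,25.75) → (181.49,66.41) (closed)

[2] `<path>` regular polygon, #0000ff→cut S906 F1259: (79.25,79.33) → (120.57,85.78) → (105.49,46.78) → (79.25,79.33) (closed)

[3] `<path>` quadratic bezier, #0000ff→cut S906 F1259: (55.20,85.03) → (44.86,84.49) → (36.67,83.04) → (30.63,80.68) → (26.75,77.40) → (25.02,73.21) → (25.44,68.11) → (28.01,62.09) → (32.74,55.16)

[4] `<circle>` circle, #0000ff→cut S906 F1259: (284.30,31.52) → (282.33,41.40) → (276.74,49.78) → (268.36,55.37) → (258.48,57.34) → (248.60,55.37) → (240.22,49.78) → (234.63,41.40) → (232.66,31.52) → (234.63,21.64) → (240.22,13.26) → (248.60,7.67) → (258.48,5.70) → (268.36,7.67) → (276.74,13.26) → (282.33,21.64) → (284.30,31.52) (closed)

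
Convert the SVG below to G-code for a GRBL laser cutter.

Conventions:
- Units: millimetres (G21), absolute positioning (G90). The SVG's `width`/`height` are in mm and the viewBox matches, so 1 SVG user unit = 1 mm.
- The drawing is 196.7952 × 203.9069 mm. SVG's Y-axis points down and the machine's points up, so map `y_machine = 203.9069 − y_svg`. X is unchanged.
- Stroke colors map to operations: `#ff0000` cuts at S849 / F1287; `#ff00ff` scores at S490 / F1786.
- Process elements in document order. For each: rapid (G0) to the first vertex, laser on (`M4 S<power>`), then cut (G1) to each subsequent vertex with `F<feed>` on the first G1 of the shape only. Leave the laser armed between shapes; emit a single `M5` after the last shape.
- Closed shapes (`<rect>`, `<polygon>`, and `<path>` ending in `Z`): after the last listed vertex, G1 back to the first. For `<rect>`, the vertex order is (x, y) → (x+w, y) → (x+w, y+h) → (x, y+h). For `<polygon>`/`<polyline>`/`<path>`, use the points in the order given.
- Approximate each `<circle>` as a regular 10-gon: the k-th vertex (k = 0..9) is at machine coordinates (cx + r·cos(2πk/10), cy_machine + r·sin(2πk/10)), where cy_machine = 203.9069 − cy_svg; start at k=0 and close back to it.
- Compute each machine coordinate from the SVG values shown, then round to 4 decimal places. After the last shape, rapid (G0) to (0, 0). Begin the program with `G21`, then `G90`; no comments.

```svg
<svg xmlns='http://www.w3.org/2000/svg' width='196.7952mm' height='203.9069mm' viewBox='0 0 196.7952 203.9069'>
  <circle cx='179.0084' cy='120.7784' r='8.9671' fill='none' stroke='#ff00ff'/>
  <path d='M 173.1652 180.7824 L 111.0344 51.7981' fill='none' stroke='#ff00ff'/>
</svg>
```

G21
G90
G0 X187.9755 Y83.1285
M4 S490
G1 X186.2629 Y88.3992 F1786
G1 X181.7794 Y91.6567
G1 X176.2374 Y91.6567
G1 X171.7539 Y88.3992
G1 X170.0413 Y83.1285
G1 X171.7539 Y77.8578
G1 X176.2374 Y74.6003
G1 X181.7794 Y74.6003
G1 X186.2629 Y77.8578
G1 X187.9755 Y83.1285
G0 X173.1652 Y23.1245
M4 S490
G1 X111.0344 Y152.1088 F1786
M5
G0 X0.0000 Y0.0000

viewBox `0 0 196.7952 203.9069` with mm width/height → 1 unit = 1 mm. Flip: y_m = 203.9069 − y_svg.

**Shape 1** — `<circle>` circle, stroke `#ff00ff` → score (S490, F1786). Machine vertices: (187.9755,83.1285) → (186.2629,88.3992) → (181.7794,91.6567) → (176.2374,91.6567) → (171.7539,88.3992) → (170.0413,83.1285) → (171.7539,77.8578) → (176.2374,74.6003) → (181.7794,74.6003) → (186.2629,77.8578) → (187.9755,83.1285). Closed: final G1 returns to the first vertex.

**Shape 2** — `<path>` line segment, stroke `#ff00ff` → score (S490, F1786). Machine vertices: (173.1652,23.1245) → (111.0344,152.1088). Open path.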